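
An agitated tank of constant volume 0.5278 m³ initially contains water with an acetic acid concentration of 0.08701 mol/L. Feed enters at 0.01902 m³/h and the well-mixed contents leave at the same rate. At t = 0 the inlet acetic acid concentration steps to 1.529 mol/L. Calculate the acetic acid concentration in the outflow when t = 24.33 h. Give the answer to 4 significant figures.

Species balance on the tank: V dC/dt = Q(C_in − C).
So dC/dt = (C_in − C)/τ with τ = V/Q = 0.5278/0.01902 = 27.7497 h.
C approaches C_in exponentially: C(t) = C_in + (C₀ − C_in) e^(−t/τ).
C(24.33) = 1.529 + (0.08701 − 1.529)·e^(−24.33/27.7497) = 1.529 + (-1.44199)·0.416127 = 0.928949 mol/L.

0.9289 mol/L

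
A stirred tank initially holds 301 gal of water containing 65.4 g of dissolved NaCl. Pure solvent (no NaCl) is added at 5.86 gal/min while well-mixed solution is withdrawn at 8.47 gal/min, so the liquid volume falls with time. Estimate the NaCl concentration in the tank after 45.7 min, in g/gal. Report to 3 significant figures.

Total volume: dV/dt = Q_in − Q_out = -2.6100 gal/min, so V(t) = 301 − 2.6100 t and V(45.7) = 181.72 gal.
Solute balance: dm/dt = 0 − Q_out C = −Q_out m/V(t).
dm/m = −Q_out dt/(V₀ − 2.6100 t); integrating gives ln(m/m₀) = −(Q_out/(Q_in−Q_out)) ln(V/V₀).
m = m₀ (V₀/V)^(Q_out/(Q_in−Q_out)) = 65.4 × (301/181.72)^(-3.2452) = 12.717 g.
C = m/V = 12.717/181.72 = 0.069978 g/gal.

0.0700 g/gal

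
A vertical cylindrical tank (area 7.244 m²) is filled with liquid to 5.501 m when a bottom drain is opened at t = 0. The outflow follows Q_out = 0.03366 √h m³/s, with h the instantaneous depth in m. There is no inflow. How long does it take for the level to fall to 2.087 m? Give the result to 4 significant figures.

387.7 s

With no inflow, A dh/dt = −0.03366 √h.
∫ h^(−1/2) dh = −(0.03366/A) ∫ dt, giving 2√h = 2√h₀ − (0.03366/A) t.
t = 2A(√h₀ − √h)/0.03366 = 2·7.244·(√5.501 − √2.087)/0.03366
  = 14.4880 × (2.34542 − 1.44465) / 0.03366 = 387.714 s.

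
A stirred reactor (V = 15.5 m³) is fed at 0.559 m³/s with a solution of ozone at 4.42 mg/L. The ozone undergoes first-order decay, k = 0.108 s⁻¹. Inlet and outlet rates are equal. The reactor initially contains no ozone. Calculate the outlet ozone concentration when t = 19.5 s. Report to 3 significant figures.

Accumulation = in − out − consumed: V dC/dt = Q C_in − Q C − k V C.
dC/dt = (Q/V) C_in − (Q/V + k) C; effective rate a = Q/V + k = 0.036065 + 0.108 = 0.14406 s⁻¹.
C_ss = Q C_in/(Q + kV) = 1.1065 mg/L; C(t) = C_ss + (C₀ − C_ss) e^(−a t).
C(19.5) = 1.1065 + (-1.1065)·e^(−0.14406·19.5) = 1.1065 + (-1.1065)·0.060250 = 1.0398 mg/L.

1.04 mg/L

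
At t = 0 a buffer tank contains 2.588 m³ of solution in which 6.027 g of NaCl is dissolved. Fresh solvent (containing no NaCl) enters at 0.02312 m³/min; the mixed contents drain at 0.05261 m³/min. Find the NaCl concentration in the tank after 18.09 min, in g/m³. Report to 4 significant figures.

Let m(t) be the amount of NaCl. Volume: V(t) = V₀ + (Q_in − Q_out) t = 2.588 − 0.0294900 t; V(18.09) = 2.05453 m³.
Species balance (pure solvent in): dm/dt = −Q_out · m/V(t).
dm/m = −Q_out dt/(V₀ − 0.0294900 t); integrating gives ln(m/m₀) = −(Q_out/(Q_in−Q_out)) ln(V/V₀).
m = m₀ (V₀/V)^(Q_out/(Q_in−Q_out)) = 6.027 × (2.588/2.05453)^(-1.78399) = 3.99256 g.
C = m/V = 3.99256/2.05453 = 1.94330 g/m³.

1.943 g/m³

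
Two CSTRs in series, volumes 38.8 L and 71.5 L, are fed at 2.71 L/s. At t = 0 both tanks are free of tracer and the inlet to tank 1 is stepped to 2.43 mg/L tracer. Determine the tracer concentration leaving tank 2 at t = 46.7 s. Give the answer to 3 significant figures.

Each tank obeys Vᵢ dCᵢ/dt = Q(Cᵢ₋₁ − Cᵢ), so τᵢ = Vᵢ/Q.
τ₁ = 38.8/2.71 = 14.317 s; τ₂ = 71.5/2.71 = 26.384 s.
Tank 1: C₁ = C_in(1 − e^(−t/τ₁)). Tank 2 (τ₁ ≠ τ₂): C₂ = C_in[1 − (τ₁ e^(−t/τ₁) − τ₂ e^(−t/τ₂))/(τ₁ − τ₂)].
At t = 46.7: e^(−t/τ₁) = 0.038320, e^(−t/τ₂) = 0.17033.
C₂ = 2.43·[1 − (14.317·0.038320 − 26.384·0.17033)/(-12.066)] = 2.43·0.67304 = 1.6355 mg/L.

1.64 mg/L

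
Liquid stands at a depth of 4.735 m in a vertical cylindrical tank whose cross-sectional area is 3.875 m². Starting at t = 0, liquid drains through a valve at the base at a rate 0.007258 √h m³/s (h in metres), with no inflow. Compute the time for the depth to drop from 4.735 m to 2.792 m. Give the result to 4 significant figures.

A dh/dt = −Q_out = −0.007258 √h.
This is separable: 2 d(√h)/dt = −0.007258/A, so √h = √h₀ − (0.007258/(2A)) t.
t = 2A(√h₀ − √h)/0.007258 = 2·3.875·(√4.735 − √2.792)/0.007258
  = 7.75000 × (2.17601 − 1.67093) / 0.007258 = 539.315 s.

539.3 s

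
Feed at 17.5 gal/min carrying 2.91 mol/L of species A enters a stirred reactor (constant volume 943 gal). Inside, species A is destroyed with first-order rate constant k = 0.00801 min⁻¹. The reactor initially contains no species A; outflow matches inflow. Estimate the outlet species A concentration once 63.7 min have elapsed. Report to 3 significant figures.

1.66 mol/L

Species balance: V dC/dt = Q C_in − Q C − k V C.
dC/dt = (Q/V) C_in − (Q/V + k) C; effective rate a = Q/V + k = 0.018558 + 0.00801 = 0.026568 min⁻¹.
C_ss = Q C_in/(Q + kV) = 2.0327 mol/L; C(t) = C_ss + (C₀ − C_ss) e^(−a t).
C(63.7) = 2.0327 + (-2.0327)·e^(−0.026568·63.7) = 2.0327 + (-2.0327)·0.18408 = 1.6585 mol/L.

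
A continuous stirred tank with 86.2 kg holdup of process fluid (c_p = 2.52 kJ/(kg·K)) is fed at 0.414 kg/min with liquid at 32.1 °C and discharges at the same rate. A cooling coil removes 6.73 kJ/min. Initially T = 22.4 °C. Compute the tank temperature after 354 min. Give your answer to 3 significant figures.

M c_p dT/dt = ṁ c_p (T_in − T) − Q̇.
τ = M/ṁ = 208.21 min; T_ss = T_in − Q̇/(ṁ c_p) = 32.1 − 6.73/(0.414·2.52) = 25.649 °C.
Integrating: T(t) = T_ss + (T₀ − T_ss) e^(−t/τ).
T(354) = 25.649 + (-3.2492)·e^(−354/208.21) = 25.649 + (-3.2492)·0.18265 = 25.056 °C.

25.1 °C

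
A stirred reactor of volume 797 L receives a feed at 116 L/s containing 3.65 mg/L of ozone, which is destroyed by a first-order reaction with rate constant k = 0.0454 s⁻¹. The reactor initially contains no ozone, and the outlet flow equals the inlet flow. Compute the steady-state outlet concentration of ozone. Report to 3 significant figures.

2.78 mg/L

Species balance: V dC/dt = Q C_in − Q C − k V C.
Steady state (dC/dt = 0): C_ss = Q C_in/(Q + kV) = C_in/(1 + kV/Q).
C_ss = 116·3.65/(116 + 0.0454·797) = 423.40/152.18 = 2.7822 mg/L.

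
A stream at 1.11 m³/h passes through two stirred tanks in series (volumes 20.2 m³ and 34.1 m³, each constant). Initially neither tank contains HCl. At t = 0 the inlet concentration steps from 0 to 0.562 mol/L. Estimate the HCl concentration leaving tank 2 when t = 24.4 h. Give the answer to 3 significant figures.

Each tank obeys Vᵢ dCᵢ/dt = Q(Cᵢ₋₁ − Cᵢ), so τᵢ = Vᵢ/Q.
τ₁ = 20.2/1.11 = 18.198 h; τ₂ = 34.1/1.11 = 30.721 h.
Tank 1: C₁ = C_in(1 − e^(−t/τ₁)). Tank 2 (τ₁ ≠ τ₂): C₂ = C_in[1 − (τ₁ e^(−t/τ₁) − τ₂ e^(−t/τ₂))/(τ₁ − τ₂)].
At t = 24.4: e^(−t/τ₁) = 0.26164, e^(−t/τ₂) = 0.45192.
C₂ = 0.562·[1 − (18.198·0.26164 − 30.721·0.45192)/(-12.523)] = 0.562·0.27156 = 0.15262 mol/L.

0.153 mol/L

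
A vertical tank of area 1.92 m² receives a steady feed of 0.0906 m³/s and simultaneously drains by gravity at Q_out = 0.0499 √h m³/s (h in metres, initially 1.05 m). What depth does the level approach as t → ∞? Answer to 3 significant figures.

Unsteady balance on liquid volume: A dh/dt = Q_in − 0.0499 √h. At steady state dh/dt = 0:
Q_in = 0.0499 √h_ss ⇒ √h_ss = 0.0906/0.0499 = 1.8156.
h_ss = 1.8156² = 3.2965 m. (Since h₀ = 1.05 m < h_ss, the level will rise toward this value.)

3.30 m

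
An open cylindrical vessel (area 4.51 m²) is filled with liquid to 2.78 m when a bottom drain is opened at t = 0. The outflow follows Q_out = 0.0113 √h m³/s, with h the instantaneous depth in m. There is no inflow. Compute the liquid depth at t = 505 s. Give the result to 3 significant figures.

With no inflow, A dh/dt = −0.0113 √h.
This is separable: 2 d(√h)/dt = −0.0113/A, so √h = √h₀ − (0.0113/(2A)) t.
√h = √2.78 − 0.0113·505/(2·4.51) = 1.6673 − 0.63265 = 1.0347.
h = 1.0347² = 1.0706 m.

1.07 m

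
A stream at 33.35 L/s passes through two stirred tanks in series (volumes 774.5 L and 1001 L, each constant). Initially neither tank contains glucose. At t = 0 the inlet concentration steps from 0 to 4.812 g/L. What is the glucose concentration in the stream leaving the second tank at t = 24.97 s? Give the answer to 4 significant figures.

Species balance on tank i: dCᵢ/dt = (Cᵢ₋₁ − Cᵢ)/τᵢ with τᵢ = Vᵢ/Q.
τ₁ = 774.5/33.35 = 23.2234 s; τ₂ = 1001/33.35 = 30.0150 s.
Solving the cascade with C₁(0)=C₂(0)=0 gives C₂(t) = C_in[1 − (τ₁ e^(−t/τ₁) − τ₂ e^(−t/τ₂))/(τ₁ − τ₂)].
At t = 24.97: e^(−t/τ₁) = 0.341226, e^(−t/τ₂) = 0.435214.
C₂ = 4.812·[1 − (23.2234·0.341226 − 30.0150·0.435214)/(-6.79160)] = 4.812·0.243403 = 1.17125 g/L.

1.171 g/L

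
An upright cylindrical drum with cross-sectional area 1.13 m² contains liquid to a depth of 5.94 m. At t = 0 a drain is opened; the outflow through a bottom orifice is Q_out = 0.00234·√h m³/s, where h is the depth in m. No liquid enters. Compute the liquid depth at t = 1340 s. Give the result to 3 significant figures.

1.10 m

A dh/dt = −Q_out = −0.00234 √h.
This is separable: 2 d(√h)/dt = −0.00234/A, so √h = √h₀ − (0.00234/(2A)) t.
√h = √5.94 − 0.00234·1340/(2·1.13) = 2.4372 − 1.3874 = 1.0498.
h = 1.0498² = 1.1020 m.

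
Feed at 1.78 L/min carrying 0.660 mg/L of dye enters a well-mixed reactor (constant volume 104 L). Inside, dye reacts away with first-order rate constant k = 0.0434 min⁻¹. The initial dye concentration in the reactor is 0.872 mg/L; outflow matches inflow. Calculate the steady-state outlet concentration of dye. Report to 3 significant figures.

Species balance: V dC/dt = Q C_in − Q C − k V C.
At steady state: 0 = Q C_in − (Q + kV) C_ss, so C_ss = Q C_in/(Q + kV).
C_ss = 1.78·0.660/(1.78 + 0.0434·104) = 1.1748/6.2936 = 0.18667 mg/L.

0.187 mg/L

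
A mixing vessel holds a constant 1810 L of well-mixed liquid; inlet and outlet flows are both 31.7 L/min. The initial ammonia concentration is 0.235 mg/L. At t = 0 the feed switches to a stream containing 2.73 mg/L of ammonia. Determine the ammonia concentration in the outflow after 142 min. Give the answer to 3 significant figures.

Unsteady species balance (constant V, well mixed): V dC/dt = Q(C_in − C).
So dC/dt = (C_in − C)/τ with τ = V/Q = 1810/31.7 = 57.098 min.
C approaches C_in exponentially: C(t) = C_in + (C₀ − C_in) e^(−t/τ).
C(142) = 2.73 + (0.235 − 2.73)·e^(−142/57.098) = 2.73 + (-2.4950)·0.083162 = 2.5225 mg/L.

2.52 mg/L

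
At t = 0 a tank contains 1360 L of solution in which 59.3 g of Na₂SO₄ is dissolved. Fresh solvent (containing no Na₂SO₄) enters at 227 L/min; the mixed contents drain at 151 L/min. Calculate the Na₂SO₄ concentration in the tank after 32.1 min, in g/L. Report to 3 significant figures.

Let m(t) be the amount of Na₂SO₄. Volume: V(t) = V₀ + (Q_in − Q_out) t = 1360 + 76.000 t; V(32.1) = 3799.6 L.
No Na₂SO₄ enters, so dm/dt = −Q_out · (m/V).
dm/m = −Q_out dt/(V₀ + 76.000 t); integrating gives ln(m/m₀) = −(Q_out/(Q_in−Q_out)) ln(V/V₀).
m = m₀ (V₀/V)^(Q_out/(Q_in−Q_out)) = 59.3 × (1360/3799.6)^(1.9868) = 7.7007 g.
C = m/V = 7.7007/3799.6 = 0.0020267 g/L.

0.00203 g/L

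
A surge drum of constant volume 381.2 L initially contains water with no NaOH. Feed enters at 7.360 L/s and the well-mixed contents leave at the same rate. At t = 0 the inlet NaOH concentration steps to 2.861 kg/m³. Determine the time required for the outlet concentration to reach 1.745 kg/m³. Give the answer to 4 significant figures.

Species balance: V dC/dt = Q(C_in − C) ⇒ τ = V/Q = 51.7935 s.
C(t) = C_in + (C₀ − C_in) e^(−t/τ). Set C = 1.745 and solve for t:
e^(−t/τ) = (C − C_in)/(C₀ − C_in) = (1.745 − 2.861)/(0 − 2.861) = 0.390073
t = −τ ln(…) = 51.7935 × 0.941420 = 48.7594 s.

48.76 s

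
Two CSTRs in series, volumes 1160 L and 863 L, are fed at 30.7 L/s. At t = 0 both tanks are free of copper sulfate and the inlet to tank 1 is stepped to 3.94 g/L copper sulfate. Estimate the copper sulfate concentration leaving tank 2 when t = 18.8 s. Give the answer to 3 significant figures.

0.449 g/L

Each tank obeys Vᵢ dCᵢ/dt = Q(Cᵢ₋₁ − Cᵢ), so τᵢ = Vᵢ/Q.
τ₁ = 1160/30.7 = 37.785 s; τ₂ = 863/30.7 = 28.111 s.
Solving the cascade with C₁(0)=C₂(0)=0 gives C₂(t) = C_in[1 − (τ₁ e^(−t/τ₁) − τ₂ e^(−t/τ₂))/(τ₁ − τ₂)].
At t = 18.8: e^(−t/τ₁) = 0.60802, e^(−t/τ₂) = 0.51233.
C₂ = 3.94·[1 − (37.785·0.60802 − 28.111·0.51233)/(9.6743)] = 3.94·0.11395 = 0.44895 g/L.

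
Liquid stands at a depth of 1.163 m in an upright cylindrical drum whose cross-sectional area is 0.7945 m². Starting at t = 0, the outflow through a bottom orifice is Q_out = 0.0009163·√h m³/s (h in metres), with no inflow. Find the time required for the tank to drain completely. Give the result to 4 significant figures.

1870 s

With no inflow, A dh/dt = −0.0009163 √h.
This is separable: 2 d(√h)/dt = −0.0009163/A, so √h = √h₀ − (0.0009163/(2A)) t.
Set h = 0: 2√h₀ = (0.0009163/A) t_empty ⇒ t_empty = 2A√h₀/0.0009163.
t_empty = 2·0.7945·√1.163/0.0009163 = 1.58900·1.07842/0.0009163 = 1870.15 s.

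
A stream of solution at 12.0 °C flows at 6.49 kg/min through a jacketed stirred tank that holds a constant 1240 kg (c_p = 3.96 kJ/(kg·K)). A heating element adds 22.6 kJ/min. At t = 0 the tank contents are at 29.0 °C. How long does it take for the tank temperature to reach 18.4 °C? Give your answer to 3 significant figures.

M c_p dT/dt = ṁ c_p (T_in − T) + Q̇.
τ = M/ṁ = 191.06 min; T_ss = T_in + Q̇/(ṁ c_p) = 12.879 °C.
T(t) = T_ss + (T₀ − T_ss) e^(−t/τ). Set T = 18.4:
e^(−t/τ) = (18.4 − 12.879)/(29.0 − 12.879) = 0.34246
t = −191.06 · ln(0.34246) = 204.74 min.

205 min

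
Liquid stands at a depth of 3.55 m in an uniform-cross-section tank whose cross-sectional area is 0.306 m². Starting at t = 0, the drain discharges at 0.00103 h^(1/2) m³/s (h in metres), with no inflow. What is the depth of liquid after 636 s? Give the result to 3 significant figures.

Accumulation of liquid (constant cross-section A): A dh/dt = −0.00103 √h.
Separate and integrate: 2(√h − √h₀) = −(0.00103/A) t.
√h = √3.55 − 0.00103·636/(2·0.306) = 1.8841 − 1.0704 = 0.81375.
h = 0.81375² = 0.66219 m.

0.662 m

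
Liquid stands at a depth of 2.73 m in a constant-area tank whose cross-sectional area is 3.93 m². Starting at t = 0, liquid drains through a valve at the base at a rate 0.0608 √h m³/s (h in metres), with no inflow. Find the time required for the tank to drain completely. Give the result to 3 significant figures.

214 s

With no inflow, A dh/dt = −0.0608 √h.
Separate and integrate: 2(√h − √h₀) = −(0.0608/A) t.
Tank is empty when √h = 0: t_empty = 2A√h₀/0.0608.
t_empty = 2·3.93·√2.73/0.0608 = 7.8600·1.6523/0.0608 = 213.60 s.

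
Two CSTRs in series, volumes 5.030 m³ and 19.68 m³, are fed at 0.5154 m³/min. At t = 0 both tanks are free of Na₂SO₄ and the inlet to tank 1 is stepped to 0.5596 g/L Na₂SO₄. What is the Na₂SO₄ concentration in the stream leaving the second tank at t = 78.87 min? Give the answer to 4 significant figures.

Species balance on tank i: dCᵢ/dt = (Cᵢ₋₁ − Cᵢ)/τᵢ with τᵢ = Vᵢ/Q.
τ₁ = 5.030/0.5154 = 9.75941 min; τ₂ = 19.68/0.5154 = 38.1839 min.
Solving the cascade with C₁(0)=C₂(0)=0 gives C₂(t) = C_in[1 − (τ₁ e^(−t/τ₁) − τ₂ e^(−t/τ₂))/(τ₁ − τ₂)].
At t = 78.87: e^(−t/τ₁) = 0.000309228, e^(−t/τ₂) = 0.126751.
C₂ = 0.5596·[1 − (9.75941·0.000309228 − 38.1839·0.126751)/(-28.4245)] = 0.5596·0.829835 = 0.464376 g/L.

0.4644 g/L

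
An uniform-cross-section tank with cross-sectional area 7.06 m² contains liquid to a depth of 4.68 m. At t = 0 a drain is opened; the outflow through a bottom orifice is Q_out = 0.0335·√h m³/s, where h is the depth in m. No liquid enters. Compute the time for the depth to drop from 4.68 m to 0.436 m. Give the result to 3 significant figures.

Mass balance (ρ constant): A dh/dt = −0.0335 √h.
∫ h^(−1/2) dh = −(0.0335/A) ∫ dt, giving 2√h = 2√h₀ − (0.0335/A) t.
t = 2A(√h₀ − √h)/0.0335 = 2·7.06·(√4.68 − √0.436)/0.0335
  = 14.120 × (2.1633 − 0.66030) / 0.0335 = 633.52 s.

634 s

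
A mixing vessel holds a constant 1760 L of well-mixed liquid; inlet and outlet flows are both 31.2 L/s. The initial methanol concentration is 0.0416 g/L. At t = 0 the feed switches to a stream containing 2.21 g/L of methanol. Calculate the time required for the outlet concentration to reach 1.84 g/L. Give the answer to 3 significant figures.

99.7 s

Species balance on the tank: V dC/dt = Q(C_in − C), so τ = V/Q = 56.410 s.
C(t) = C_in + (C₀ − C_in) e^(−t/τ). Set C = 1.84 and solve for t:
e^(−t/τ) = (C − C_in)/(C₀ − C_in) = (1.84 − 2.21)/(0.0416 − 2.21) = 0.17063
t = −τ ln(…) = 56.410 × 1.7682 = 99.747 s.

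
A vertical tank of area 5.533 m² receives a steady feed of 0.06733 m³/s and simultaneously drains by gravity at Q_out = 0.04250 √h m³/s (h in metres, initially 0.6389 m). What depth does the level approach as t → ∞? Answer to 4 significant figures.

2.510 m

Volume balance on the tank: A dh/dt = Q_in − 0.04250 √h. At steady state dh/dt = 0:
Q_in = 0.04250 √h_ss ⇒ √h_ss = 0.06733/0.04250 = 1.58424.
h_ss = 1.58424² = 2.50980 m. (Since h₀ = 0.6389 m < h_ss, the level will rise toward this value.)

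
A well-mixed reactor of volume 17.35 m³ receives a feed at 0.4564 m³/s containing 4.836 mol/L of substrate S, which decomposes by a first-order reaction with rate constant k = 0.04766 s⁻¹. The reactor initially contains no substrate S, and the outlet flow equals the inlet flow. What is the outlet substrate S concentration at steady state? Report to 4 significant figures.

Species balance: V dC/dt = Q C_in − Q C − k V C.
At steady state: 0 = Q C_in − (Q + kV) C_ss, so C_ss = Q C_in/(Q + kV).
C_ss = 0.4564·4.836/(0.4564 + 0.04766·17.35) = 2.20715/1.28330 = 1.71990 mol/L.

1.720 mol/L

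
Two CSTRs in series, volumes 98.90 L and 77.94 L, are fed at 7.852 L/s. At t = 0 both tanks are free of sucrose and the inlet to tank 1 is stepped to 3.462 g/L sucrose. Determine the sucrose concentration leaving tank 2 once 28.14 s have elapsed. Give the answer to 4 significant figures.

2.469 g/L

Time constants: τᵢ = Vᵢ/Q for each well-mixed tank.
τ₁ = 98.90/7.852 = 12.5955 s; τ₂ = 77.94/7.852 = 9.92613 s.
Solving the cascade with C₁(0)=C₂(0)=0 gives C₂(t) = C_in[1 − (τ₁ e^(−t/τ₁) − τ₂ e^(−t/τ₂))/(τ₁ − τ₂)].
At t = 28.14: e^(−t/τ₁) = 0.107085, e^(−t/τ₂) = 0.0587220.
C₂ = 3.462·[1 − (12.5955·0.107085 − 9.92613·0.0587220)/(2.66938)] = 3.462·0.713075 = 2.46866 g/L.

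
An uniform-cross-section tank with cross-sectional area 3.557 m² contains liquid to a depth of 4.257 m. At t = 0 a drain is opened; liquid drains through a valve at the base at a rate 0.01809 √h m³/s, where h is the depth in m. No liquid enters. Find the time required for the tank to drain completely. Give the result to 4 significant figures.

811.4 s

A dh/dt = −Q_out = −0.01809 √h.
Separate and integrate: 2(√h − √h₀) = −(0.01809/A) t.
Tank is empty when √h = 0: t_empty = 2A√h₀/0.01809.
t_empty = 2·3.557·√4.257/0.01809 = 7.11400·2.06325/0.01809 = 811.385 s.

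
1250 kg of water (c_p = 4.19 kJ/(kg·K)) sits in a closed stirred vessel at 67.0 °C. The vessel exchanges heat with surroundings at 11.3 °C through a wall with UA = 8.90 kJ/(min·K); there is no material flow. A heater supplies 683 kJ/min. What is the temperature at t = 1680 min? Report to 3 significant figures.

86.8 °C

Heat balance on the well-mixed liquid: M c_p dT/dt = −UA(T − T_amb) + Q̇.
dT/dt = (T_ss − T)/τ with T_ss = T_amb + Q̇/UA = 11.3 + 683/8.90 = 88.042 °C, τ = M c_p/UA = 1250·4.19/8.90 = 588.48 min.
Solution: T(t) = T_ss + (T₀ − T_ss) e^(−t/τ).
T(1680) = 88.042 + (-21.042)·0.057567 = 86.830 °C.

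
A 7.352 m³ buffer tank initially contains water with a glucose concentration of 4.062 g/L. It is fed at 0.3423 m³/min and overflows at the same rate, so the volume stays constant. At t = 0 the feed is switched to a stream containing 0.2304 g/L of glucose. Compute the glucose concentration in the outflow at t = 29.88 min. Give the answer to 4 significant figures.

1.184 g/L

Mass balance on the solute (V constant): V dC/dt = Q(C_in − C).
So dC/dt = (C_in − C)/τ with τ = V/Q = 7.352/0.3423 = 21.4782 min.
Integrating: C(t) = C_in + (C₀ − C_in) e^(−t/τ).
C(29.88) = 0.2304 + (4.062 − 0.2304)·e^(−29.88/21.4782) = 0.2304 + (3.83160)·0.248783 = 1.18364 g/L.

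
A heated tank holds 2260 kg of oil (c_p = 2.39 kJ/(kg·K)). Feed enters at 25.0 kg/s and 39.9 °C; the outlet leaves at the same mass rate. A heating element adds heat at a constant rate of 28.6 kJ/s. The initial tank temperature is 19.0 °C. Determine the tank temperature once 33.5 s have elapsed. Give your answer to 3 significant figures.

25.6 °C

M c_p dT/dt = ṁ c_p (T_in − T) + Q̇.
τ = M/ṁ = 90.400 s; T_ss = T_in + Q̇/(ṁ c_p) = 39.9 + 28.6/(25.0·2.39) = 40.379 °C.
T approaches T_ss exponentially: T(t) = T_ss + (T₀ − T_ss) e^(−t/τ).
T(33.5) = 40.379 + (-21.379)·e^(−33.5/90.400) = 40.379 + (-21.379)·0.69034 = 25.620 °C.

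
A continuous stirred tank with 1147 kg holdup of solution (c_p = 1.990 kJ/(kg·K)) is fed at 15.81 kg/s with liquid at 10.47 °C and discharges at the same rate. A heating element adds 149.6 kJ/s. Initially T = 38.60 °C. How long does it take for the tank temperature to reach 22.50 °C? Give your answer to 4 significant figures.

84.68 s

Energy balance: M c_p dT/dt = ṁ c_p (T_in − T) + 149.6.
τ = M/ṁ = 72.5490 s; T_ss = T_in + Q̇/(ṁ c_p) = 15.2250 °C.
T(t) = T_ss + (T₀ − T_ss) e^(−t/τ). Set T = 22.50:
e^(−t/τ) = (22.50 − 15.2250)/(38.60 − 15.2250) = 0.311231
t = −72.5490 · ln(0.311231) = 84.6806 s.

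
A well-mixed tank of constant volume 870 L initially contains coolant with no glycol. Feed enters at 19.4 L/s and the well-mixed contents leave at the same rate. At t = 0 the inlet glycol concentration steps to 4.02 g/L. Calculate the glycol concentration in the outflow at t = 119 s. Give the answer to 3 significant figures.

Unsteady species balance (constant V, well mixed): V dC/dt = Q(C_in − C).
So dC/dt = (C_in − C)/τ with τ = V/Q = 870/19.4 = 44.845 s.
Integrating: C(t) = C_in + (C₀ − C_in) e^(−t/τ).
C(119) = 4.02 + (0 − 4.02)·e^(−119/44.845) = 4.02 + (-4.0200)·0.070400 = 3.7370 g/L.

3.74 g/L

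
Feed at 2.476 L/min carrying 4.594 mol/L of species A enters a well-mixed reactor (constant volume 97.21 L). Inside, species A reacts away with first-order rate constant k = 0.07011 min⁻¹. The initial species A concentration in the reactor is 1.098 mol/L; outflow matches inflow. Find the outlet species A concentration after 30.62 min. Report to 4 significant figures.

Accumulation = in − out − consumed: V dC/dt = Q C_in − Q C − k V C.
dC/dt = (Q/V) C_in − (Q/V + k) C; effective rate a = Q/V + k = 0.0254706 + 0.07011 = 0.0955806 min⁻¹.
C_ss = Q C_in/(Q + kV) = 1.22422 mol/L; C(t) = C_ss + (C₀ − C_ss) e^(−a t).
C(30.62) = 1.22422 + (-0.126224)·e^(−0.0955806·30.62) = 1.22422 + (-0.126224)·0.0535747 = 1.21746 mol/L.

1.217 mol/L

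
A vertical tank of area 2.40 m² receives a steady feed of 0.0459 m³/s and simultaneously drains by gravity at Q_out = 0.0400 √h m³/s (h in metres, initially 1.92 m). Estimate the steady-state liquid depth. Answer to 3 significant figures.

1.32 m

Unsteady balance on liquid volume: A dh/dt = Q_in − 0.0400 √h. At steady state dh/dt = 0:
Q_in = 0.0400 √h_ss ⇒ √h_ss = 0.0459/0.0400 = 1.1475.
h_ss = 1.1475² = 1.3168 m. (Since h₀ = 1.92 m > h_ss, the level will fall toward this value.)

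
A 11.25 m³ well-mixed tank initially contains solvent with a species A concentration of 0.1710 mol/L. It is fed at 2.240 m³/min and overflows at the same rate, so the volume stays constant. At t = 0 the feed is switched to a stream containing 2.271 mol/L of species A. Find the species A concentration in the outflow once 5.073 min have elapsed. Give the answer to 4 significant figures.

1.506 mol/L

Mass balance on the solute (V constant): V dC/dt = Q(C_in − C).
So dC/dt = (C_in − C)/τ with τ = V/Q = 11.25/2.240 = 5.02232 min.
Integrating: C(t) = C_in + (C₀ − C_in) e^(−t/τ).
C(5.073) = 2.271 + (0.1710 − 2.271)·e^(−5.073/5.02232) = 2.271 + (-2.10000)·0.364186 = 1.50621 mol/L.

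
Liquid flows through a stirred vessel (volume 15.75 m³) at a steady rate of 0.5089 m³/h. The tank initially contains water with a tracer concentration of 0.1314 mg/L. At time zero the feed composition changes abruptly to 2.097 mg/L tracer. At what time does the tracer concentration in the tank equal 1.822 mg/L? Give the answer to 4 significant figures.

Species balance: V dC/dt = Q(C_in − C) ⇒ τ = V/Q = 30.9491 h.
C(t) = C_in + (C₀ − C_in) e^(−t/τ). Set C = 1.822 and solve for t:
e^(−t/τ) = (C − C_in)/(C₀ − C_in) = (1.822 − 2.097)/(0.1314 − 2.097) = 0.139906
t = −τ ln(…) = 30.9491 × 1.96678 = 60.8701 h.

60.87 h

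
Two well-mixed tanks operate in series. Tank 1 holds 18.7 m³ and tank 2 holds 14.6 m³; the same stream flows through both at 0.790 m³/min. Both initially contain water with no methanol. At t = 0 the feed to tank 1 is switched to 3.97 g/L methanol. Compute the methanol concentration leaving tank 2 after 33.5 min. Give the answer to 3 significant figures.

1.88 g/L

Species balance on tank i: dCᵢ/dt = (Cᵢ₋₁ − Cᵢ)/τᵢ with τᵢ = Vᵢ/Q.
τ₁ = 18.7/0.790 = 23.671 min; τ₂ = 14.6/0.790 = 18.481 min.
Solving the cascade with C₁(0)=C₂(0)=0 gives C₂(t) = C_in[1 − (τ₁ e^(−t/τ₁) − τ₂ e^(−t/τ₂))/(τ₁ − τ₂)].
At t = 33.5: e^(−t/τ₁) = 0.24287, e^(−t/τ₂) = 0.16322.
C₂ = 3.97·[1 − (23.671·0.24287 − 18.481·0.16322)/(5.1899)] = 3.97·0.47350 = 1.8798 g/L.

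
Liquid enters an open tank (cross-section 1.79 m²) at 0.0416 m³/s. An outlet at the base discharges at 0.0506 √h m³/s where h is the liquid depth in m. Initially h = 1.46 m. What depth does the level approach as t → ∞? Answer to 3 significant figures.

A dh/dt = Q_in − 0.0506 √h. Steady state requires inflow = outflow:
Q_in = 0.0506 √h_ss ⇒ √h_ss = 0.0416/0.0506 = 0.82213.
h_ss = 0.82213² = 0.67590 m. (Since h₀ = 1.46 m > h_ss, the level will fall toward this value.)

0.676 m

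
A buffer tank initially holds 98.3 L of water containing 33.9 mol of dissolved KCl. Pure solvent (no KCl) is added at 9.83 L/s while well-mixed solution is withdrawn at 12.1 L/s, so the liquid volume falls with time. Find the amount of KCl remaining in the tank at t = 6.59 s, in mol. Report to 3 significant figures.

Total volume: dV/dt = Q_in − Q_out = -2.2700 L/s, so V(t) = 98.3 − 2.2700 t and V(6.59) = 83.341 L.
Species balance (pure solvent in): dm/dt = −Q_out · m/V(t).
dm/m = −Q_out dt/(V₀ − 2.2700 t); integrating gives ln(m/m₀) = −(Q_out/(Q_in−Q_out)) ln(V/V₀).
m = m₀ (V₀/V)^(Q_out/(Q_in−Q_out)) = 33.9 × (98.3/83.341)^(-5.3304) = 14.061 mol.

14.1 mol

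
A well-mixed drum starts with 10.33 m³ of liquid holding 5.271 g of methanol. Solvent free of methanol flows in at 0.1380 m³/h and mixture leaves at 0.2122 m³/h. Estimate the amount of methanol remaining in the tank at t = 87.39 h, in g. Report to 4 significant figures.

Total volume: dV/dt = Q_in − Q_out = -0.0742000 m³/h, so V(t) = 10.33 − 0.0742000 t and V(87.39) = 3.84566 m³.
Species balance (pure solvent in): dm/dt = −Q_out · m/V(t).
Separate: dm/m = −Q_out dt/V(t) ⇒ ln(m/m₀) = −(Q_out/(Q_in−Q_out)) ln(V/V₀).
m = m₀ (V₀/V)^(Q_out/(Q_in−Q_out)) = 5.271 × (10.33/3.84566)^(-2.85984) = 0.312358 g.

0.3124 g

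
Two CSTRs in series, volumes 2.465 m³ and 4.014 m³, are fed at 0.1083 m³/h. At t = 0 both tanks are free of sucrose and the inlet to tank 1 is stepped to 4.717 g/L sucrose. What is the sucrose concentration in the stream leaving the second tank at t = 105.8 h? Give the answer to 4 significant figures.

4.085 g/L

Each tank obeys Vᵢ dCᵢ/dt = Q(Cᵢ₋₁ − Cᵢ), so τᵢ = Vᵢ/Q.
τ₁ = 2.465/0.1083 = 22.7608 h; τ₂ = 4.014/0.1083 = 37.0637 h.
Solving the cascade with C₁(0)=C₂(0)=0 gives C₂(t) = C_in[1 − (τ₁ e^(−t/τ₁) − τ₂ e^(−t/τ₂))/(τ₁ − τ₂)].
At t = 105.8: e^(−t/τ₁) = 0.00957756, e^(−t/τ₂) = 0.0575821.
C₂ = 4.717·[1 − (22.7608·0.00957756 − 37.0637·0.0575821)/(-14.3029)] = 4.717·0.866026 = 4.08504 g/L.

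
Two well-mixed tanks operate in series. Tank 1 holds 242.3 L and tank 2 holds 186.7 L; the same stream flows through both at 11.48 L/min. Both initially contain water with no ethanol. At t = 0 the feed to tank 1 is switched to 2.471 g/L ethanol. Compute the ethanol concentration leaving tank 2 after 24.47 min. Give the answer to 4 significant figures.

Species balance on tank i: dCᵢ/dt = (Cᵢ₋₁ − Cᵢ)/τᵢ with τᵢ = Vᵢ/Q.
τ₁ = 242.3/11.48 = 21.1063 min; τ₂ = 186.7/11.48 = 16.2631 min.
Solving the cascade with C₁(0)=C₂(0)=0 gives C₂(t) = C_in[1 − (τ₁ e^(−t/τ₁) − τ₂ e^(−t/τ₂))/(τ₁ − τ₂)].
At t = 24.47: e^(−t/τ₁) = 0.313683, e^(−t/τ₂) = 0.222098.
C₂ = 2.471·[1 − (21.1063·0.313683 − 16.2631·0.222098)/(4.84321)] = 2.471·0.378781 = 0.935967 g/L.

0.9360 g/L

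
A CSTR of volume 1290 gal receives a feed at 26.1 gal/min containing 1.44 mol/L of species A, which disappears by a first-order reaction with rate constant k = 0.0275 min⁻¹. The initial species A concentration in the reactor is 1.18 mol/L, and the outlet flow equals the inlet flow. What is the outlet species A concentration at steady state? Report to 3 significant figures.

0.610 mol/L

Accumulation = in − out − consumed: V dC/dt = Q C_in − Q C − k V C.
Steady state (dC/dt = 0): C_ss = Q C_in/(Q + kV) = C_in/(1 + kV/Q).
C_ss = 26.1·1.44/(26.1 + 0.0275·1290) = 37.584/61.575 = 0.61038 mol/L.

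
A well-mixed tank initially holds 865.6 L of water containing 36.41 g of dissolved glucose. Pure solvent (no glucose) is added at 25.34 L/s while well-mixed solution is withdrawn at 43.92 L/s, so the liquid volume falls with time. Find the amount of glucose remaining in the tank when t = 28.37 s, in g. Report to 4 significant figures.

3.956 g

Let m(t) be the amount of glucose. Volume: V(t) = V₀ + (Q_in − Q_out) t = 865.6 − 18.5800 t; V(28.37) = 338.485 L.
Species balance (pure solvent in): dm/dt = −Q_out · m/V(t).
Separate: dm/m = −Q_out dt/V(t) ⇒ ln(m/m₀) = −(Q_out/(Q_in−Q_out)) ln(V/V₀).
m = m₀ (V₀/V)^(Q_out/(Q_in−Q_out)) = 36.41 × (865.6/338.485)^(-2.36383) = 3.95643 g.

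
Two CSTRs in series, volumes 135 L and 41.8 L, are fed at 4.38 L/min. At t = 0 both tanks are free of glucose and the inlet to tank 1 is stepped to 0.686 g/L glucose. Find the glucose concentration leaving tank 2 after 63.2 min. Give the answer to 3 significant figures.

0.559 g/L

Time constants: τᵢ = Vᵢ/Q for each well-mixed tank.
τ₁ = 135/4.38 = 30.822 min; τ₂ = 41.8/4.38 = 9.5434 min.
Solving the cascade with C₁(0)=C₂(0)=0 gives C₂(t) = C_in[1 − (τ₁ e^(−t/τ₁) − τ₂ e^(−t/τ₂))/(τ₁ − τ₂)].
At t = 63.2: e^(−t/τ₁) = 0.12867, e^(−t/τ₂) = 0.0013302.
C₂ = 0.686·[1 − (30.822·0.12867 − 9.5434·0.0013302)/(21.279)] = 0.686·0.81422 = 0.55855 g/L.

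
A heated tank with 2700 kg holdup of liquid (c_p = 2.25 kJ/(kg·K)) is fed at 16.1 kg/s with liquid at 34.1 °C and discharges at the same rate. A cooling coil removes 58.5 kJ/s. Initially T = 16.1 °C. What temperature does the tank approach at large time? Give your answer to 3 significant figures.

32.5 °C

Unsteady energy balance on the tank contents: M c_p dT/dt = ṁ c_p (T_in − T) − 58.5.
At steady state dT/dt = 0 ⇒ T_ss = T_in − Q̇/(ṁ c_p) = 34.1 − 58.5/(16.1·2.25) = 32.485 °C.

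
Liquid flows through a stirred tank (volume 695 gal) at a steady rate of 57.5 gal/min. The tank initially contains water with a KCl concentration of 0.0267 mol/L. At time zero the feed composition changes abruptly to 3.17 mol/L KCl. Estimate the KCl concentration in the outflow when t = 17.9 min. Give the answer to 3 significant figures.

Species balance on the tank: V dC/dt = Q(C_in − C).
So dC/dt = (C_in − C)/τ with τ = V/Q = 695/57.5 = 12.087 min.
Solution: C(t) = C_in + (C₀ − C_in) e^(−t/τ).
C(17.9) = 3.17 + (0.0267 − 3.17)·e^(−17.9/12.087) = 3.17 + (-3.1433)·0.22742 = 2.4551 mol/L.

2.46 mol/L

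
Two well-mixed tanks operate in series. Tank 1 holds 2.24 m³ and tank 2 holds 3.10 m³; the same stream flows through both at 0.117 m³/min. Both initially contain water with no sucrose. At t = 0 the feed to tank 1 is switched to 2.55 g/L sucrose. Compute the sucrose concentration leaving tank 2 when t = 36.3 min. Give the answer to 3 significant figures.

Species balance on tank i: dCᵢ/dt = (Cᵢ₋₁ − Cᵢ)/τᵢ with τᵢ = Vᵢ/Q.
τ₁ = 2.24/0.117 = 19.145 min; τ₂ = 3.10/0.117 = 26.496 min.
Tank 1: C₁ = C_in(1 − e^(−t/τ₁)). Tank 2 (τ₁ ≠ τ₂): C₂ = C_in[1 − (τ₁ e^(−t/τ₁) − τ₂ e^(−t/τ₂))/(τ₁ − τ₂)].
At t = 36.3: e^(−t/τ₁) = 0.15016, e^(−t/τ₂) = 0.25410.
C₂ = 2.55·[1 − (19.145·0.15016 − 26.496·0.25410)/(-7.3504)] = 2.55·0.47519 = 1.2117 g/L.

1.21 g/L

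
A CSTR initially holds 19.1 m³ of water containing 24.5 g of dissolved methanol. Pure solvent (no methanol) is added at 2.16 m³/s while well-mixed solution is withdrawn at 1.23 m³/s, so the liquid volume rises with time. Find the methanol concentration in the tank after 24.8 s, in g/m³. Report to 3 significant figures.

0.204 g/m³

Let m(t) be the amount of methanol. Volume: V(t) = V₀ + (Q_in − Q_out) t = 19.1 + 0.93000 t; V(24.8) = 42.164 m³.
No methanol enters, so dm/dt = −Q_out · (m/V).
Separate: dm/m = −Q_out dt/V(t) ⇒ ln(m/m₀) = −(Q_out/(Q_in−Q_out)) ln(V/V₀).
m = m₀ (V₀/V)^(Q_out/(Q_in−Q_out)) = 24.5 × (19.1/42.164)^(1.3226) = 8.5965 g.
C = m/V = 8.5965/42.164 = 0.20388 g/m³.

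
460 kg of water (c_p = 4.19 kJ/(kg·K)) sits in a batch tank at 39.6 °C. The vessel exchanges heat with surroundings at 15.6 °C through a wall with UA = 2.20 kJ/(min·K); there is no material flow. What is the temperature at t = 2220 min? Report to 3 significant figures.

Lumped-capacitance energy balance: M c_p dT/dt = UA(T_amb − T).
dT/dt = (T_ss − T)/τ with T_ss = T_amb = 15.600 °C, τ = M c_p/UA = 460·4.19/2.20 = 876.09 min.
Solution: T(t) = T_ss + (T₀ − T_ss) e^(−t/τ).
T(2220) = 15.600 + (24.000)·0.079342 = 17.504 °C.

17.5 °C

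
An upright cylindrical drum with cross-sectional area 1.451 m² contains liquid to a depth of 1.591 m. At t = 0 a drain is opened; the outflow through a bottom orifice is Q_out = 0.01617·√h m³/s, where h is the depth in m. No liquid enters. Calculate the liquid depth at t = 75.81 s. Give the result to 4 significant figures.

0.7038 m

Volume balance on the tank: A dh/dt = −0.01617 √h.
Separate and integrate: 2(√h − √h₀) = −(0.01617/A) t.
√h = √1.591 − 0.01617·75.81/(2·1.451) = 1.26135 − 0.422415 = 0.838934.
h = 0.838934² = 0.703810 m.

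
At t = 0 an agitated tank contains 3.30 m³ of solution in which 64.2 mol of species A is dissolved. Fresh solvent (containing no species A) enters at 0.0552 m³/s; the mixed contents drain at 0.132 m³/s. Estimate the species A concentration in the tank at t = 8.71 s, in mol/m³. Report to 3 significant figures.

16.5 mol/m³

Total volume: dV/dt = Q_in − Q_out = -0.076800 m³/s, so V(t) = 3.30 − 0.076800 t and V(8.71) = 2.6311 m³.
Species balance (pure solvent in): dm/dt = −Q_out · m/V(t).
Separate: dm/m = −Q_out dt/V(t) ⇒ ln(m/m₀) = −(Q_out/(Q_in−Q_out)) ln(V/V₀).
m = m₀ (V₀/V)^(Q_out/(Q_in−Q_out)) = 64.2 × (3.30/2.6311)^(-1.7188) = 43.495 mol.
C = m/V = 43.495/2.6311 = 16.531 mol/m³.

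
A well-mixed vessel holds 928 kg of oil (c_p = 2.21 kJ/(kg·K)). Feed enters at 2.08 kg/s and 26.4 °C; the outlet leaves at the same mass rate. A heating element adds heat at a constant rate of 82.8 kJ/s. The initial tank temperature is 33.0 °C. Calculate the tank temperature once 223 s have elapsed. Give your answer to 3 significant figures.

37.5 °C

M c_p dT/dt = ṁ c_p (T_in − T) + Q̇.
τ = M/ṁ = 446.15 s; T_ss = T_in + Q̇/(ṁ c_p) = 26.4 + 82.8/(2.08·2.21) = 44.413 °C.
This is linear first-order; T(t) = T_ss + (T₀ − T_ss) e^(−t/τ).
T(223) = 44.413 + (-11.413)·e^(−223/446.15) = 44.413 + (-11.413)·0.60664 = 37.489 °C.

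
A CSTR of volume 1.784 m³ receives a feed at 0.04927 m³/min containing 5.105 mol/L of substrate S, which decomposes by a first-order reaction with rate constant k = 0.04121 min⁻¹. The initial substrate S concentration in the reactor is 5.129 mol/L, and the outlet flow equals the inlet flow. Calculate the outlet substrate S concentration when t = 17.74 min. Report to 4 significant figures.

Species balance: V dC/dt = Q C_in − Q C − k V C.
This is linear with rate a = Q/V + k = 0.0688277 min⁻¹.
C_ss = Q C_in/(Q + kV) = 2.04843 mol/L; C(t) = C_ss + (C₀ − C_ss) e^(−a t).
C(17.74) = 2.04843 + (3.08057)·e^(−0.0688277·17.74) = 2.04843 + (3.08057)·0.294934 = 2.95699 mol/L.

2.957 mol/L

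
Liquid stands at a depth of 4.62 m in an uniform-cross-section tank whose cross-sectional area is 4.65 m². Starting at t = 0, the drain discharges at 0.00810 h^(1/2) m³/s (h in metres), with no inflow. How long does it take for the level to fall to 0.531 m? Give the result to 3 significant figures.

1630 s

A dh/dt = −Q_out = −0.00810 √h.
Separate and integrate: 2(√h − √h₀) = −(0.00810/A) t.
t = 2A(√h₀ − √h)/0.00810 = 2·4.65·(√4.62 − √0.531)/0.00810
  = 9.3000 × (2.1494 − 0.72870) / 0.00810 = 1631.2 s.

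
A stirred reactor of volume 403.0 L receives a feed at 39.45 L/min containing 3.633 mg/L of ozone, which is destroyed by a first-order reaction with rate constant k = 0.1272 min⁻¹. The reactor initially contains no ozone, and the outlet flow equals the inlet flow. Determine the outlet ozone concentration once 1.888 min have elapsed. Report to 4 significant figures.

0.5470 mg/L

Accumulation = in − out − consumed: V dC/dt = Q C_in − Q C − k V C.
This is linear with rate a = Q/V + k = 0.225091 min⁻¹.
C_ss = Q C_in/(Q + kV) = 1.57997 mg/L; C(t) = C_ss + (C₀ − C_ss) e^(−a t).
C(1.888) = 1.57997 + (-1.57997)·e^(−0.225091·1.888) = 1.57997 + (-1.57997)·0.653788 = 0.547005 mg/L.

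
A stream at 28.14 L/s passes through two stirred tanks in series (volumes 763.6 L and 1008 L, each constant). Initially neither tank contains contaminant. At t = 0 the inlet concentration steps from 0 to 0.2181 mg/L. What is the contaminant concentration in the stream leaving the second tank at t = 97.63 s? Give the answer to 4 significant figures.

Each tank obeys Vᵢ dCᵢ/dt = Q(Cᵢ₋₁ − Cᵢ), so τᵢ = Vᵢ/Q.
τ₁ = 763.6/28.14 = 27.1357 s; τ₂ = 1008/28.14 = 35.8209 s.
Tank 1: C₁ = C_in(1 − e^(−t/τ₁)). Tank 2 (τ₁ ≠ τ₂): C₂ = C_in[1 − (τ₁ e^(−t/τ₁) − τ₂ e^(−t/τ₂))/(τ₁ − τ₂)].
At t = 97.63: e^(−t/τ₁) = 0.0273829, e^(−t/τ₂) = 0.0655132.
C₂ = 0.2181·[1 − (27.1357·0.0273829 − 35.8209·0.0655132)/(-8.68515)] = 0.2181·0.815353 = 0.177829 mg/L.

0.1778 mg/L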